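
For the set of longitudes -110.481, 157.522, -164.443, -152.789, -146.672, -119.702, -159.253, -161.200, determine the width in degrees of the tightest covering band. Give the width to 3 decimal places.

Sort the longitudes: -164.443°, -161.200°, -159.253°, -152.789°, -146.672°, -119.702°, -110.481°, +157.522°.
Eastward gaps between consecutive values (wrapping around): 3.243°, 1.947°, 6.464°, 6.117°, 26.970°, 9.221°, 268.003°, 38.035°.
Largest gap = 268.003° ⇒ minimal covering band is its complement: 360° − 268.003° = 91.997°.
Band runs from +157.522° eastward to -110.481°, crossing the antimeridian.

91.997°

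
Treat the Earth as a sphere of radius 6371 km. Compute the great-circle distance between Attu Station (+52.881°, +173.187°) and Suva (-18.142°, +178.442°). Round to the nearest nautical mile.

4273 nmi

Δλ = 178.442 − 173.187 = 5.255°.
Δφ = -18.142 − 52.881 = -71.023°.
a = sin²(Δφ/2) + cos φ₁ · cos φ₂ · sin²(Δλ/2) = 0.338611.
c = 2·atan2(√a, √(1−a)) = 1.24213 rad → d = 6371·c ≈ 7913.63 km ≈ 4273.02 nmi.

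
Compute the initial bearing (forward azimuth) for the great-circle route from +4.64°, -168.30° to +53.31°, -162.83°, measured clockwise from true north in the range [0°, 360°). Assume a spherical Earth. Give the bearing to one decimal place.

Δλ = -162.83 − -168.30 = 5.47°.
θ = atan2( sin Δλ · cos φ₂ , cos φ₁ · sin φ₂ − sin φ₁ · cos φ₂ · cos Δλ )
  = atan2(0.05696, 0.75114) = 4.336° → normalised to [0°, 360°): 4.336°.

4.3°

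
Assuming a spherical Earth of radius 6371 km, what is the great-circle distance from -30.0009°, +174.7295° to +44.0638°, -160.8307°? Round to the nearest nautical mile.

4645 nmi

Δλ = -160.8307 − 174.7295 = -335.5602°; wrapped into (−180°, 180°]: 24.4398°.
Δφ = 44.0638 − -30.0009 = 74.0647°.
a = sin²(Δφ/2) + cos φ₁ · cos φ₂ · sin²(Δλ/2) = 0.390604.
c = 2·atan2(√a, √(1−a)) = 1.35022 rad → d = 6371·c ≈ 8602.25 km ≈ 4644.84 nmi.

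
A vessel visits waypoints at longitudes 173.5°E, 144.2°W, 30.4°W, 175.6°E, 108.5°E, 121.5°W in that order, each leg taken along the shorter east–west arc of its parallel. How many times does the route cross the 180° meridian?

3

Leg 1: +173.5° → -144.2°, shortest Δλ = 42.3° (east) — crosses 180°.
Leg 2: -144.2° → -30.4°, shortest Δλ = 113.8° (east) — does not cross 180°.
Leg 3: -30.4° → +175.6°, shortest Δλ = -154.0° (west) — crosses 180°.
Leg 4: +175.6° → +108.5°, shortest Δλ = -67.1° (west) — does not cross 180°.
Leg 5: +108.5° → -121.5°, shortest Δλ = 130.0° (east) — crosses 180°.
Total crossings: 3.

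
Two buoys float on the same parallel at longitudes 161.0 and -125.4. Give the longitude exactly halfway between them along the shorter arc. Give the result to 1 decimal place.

-162.2°

Signed shortest Δλ from +161.0° to -125.4° is +73.6°.
Midpoint longitude = +161.0° + (+73.6°)/2 = +161.0° + 36.8° = +197.8°.
Normalise into (−180°, 180°]: -162.2°.
(The naïve average (+161.0 + -125.4)/2 = 17.8° is on the wrong side of the globe.)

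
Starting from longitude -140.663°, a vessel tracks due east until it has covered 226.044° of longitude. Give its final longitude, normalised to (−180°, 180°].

+85.381°

Start at -140.663°; shift +226.044° → +85.381°.
+85.381° already lies in (−180°, 180°].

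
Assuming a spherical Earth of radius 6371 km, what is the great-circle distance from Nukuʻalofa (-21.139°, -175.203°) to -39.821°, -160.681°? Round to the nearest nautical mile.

Δλ = -160.681 − -175.203 = 14.522°.
Δφ = -39.821 − -21.139 = -18.682°.
a = sin²(Δφ/2) + cos φ₁ · cos φ₂ · sin²(Δλ/2) = 0.037788.
c = 2·atan2(√a, √(1−a)) = 0.39127 rad → d = 6371·c ≈ 2492.80 km ≈ 1346.01 nmi.

1346 nmi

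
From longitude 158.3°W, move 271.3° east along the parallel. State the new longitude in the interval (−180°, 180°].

Start at -158.3°; shift +271.3° → +113.0°.
+113.0° already lies in (−180°, 180°].

113.0°E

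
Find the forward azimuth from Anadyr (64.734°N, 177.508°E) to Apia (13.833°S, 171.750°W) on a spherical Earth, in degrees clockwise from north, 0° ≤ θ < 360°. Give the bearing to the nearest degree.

Δλ = -171.750 − 177.508 = -349.258°; wrapped into (−180°, 180°]: 10.742°.
θ = atan2( sin Δλ · cos φ₂ , cos φ₁ · sin φ₂ − sin φ₁ · cos φ₂ · cos Δλ )
  = atan2(0.18098, -0.96477) = 169.375° → normalised to [0°, 360°): 169.375°.

169°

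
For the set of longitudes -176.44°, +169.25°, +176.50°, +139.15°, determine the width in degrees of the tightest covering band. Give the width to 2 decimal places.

44.41°

Sort the longitudes: -176.44°, +139.15°, +169.25°, +176.50°.
Eastward gaps between consecutive values (wrapping around): 315.59°, 30.10°, 7.25°, 7.06°.
Largest gap = 315.59° ⇒ minimal covering band is its complement: 360° − 315.59° = 44.41°.
Band runs from +139.15° eastward to -176.44°, crossing the antimeridian.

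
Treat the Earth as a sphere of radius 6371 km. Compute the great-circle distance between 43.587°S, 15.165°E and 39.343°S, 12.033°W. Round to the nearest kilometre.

Δλ = -12.033 − 15.165 = -27.198°.
Δφ = -39.343 − -43.587 = 4.244°.
a = sin²(Δφ/2) + cos φ₁ · cos φ₂ · sin²(Δλ/2) = 0.032339.
c = 2·atan2(√a, √(1−a)) = 0.36163 rad → d = 6371·c ≈ 2303.95 km.

2304 km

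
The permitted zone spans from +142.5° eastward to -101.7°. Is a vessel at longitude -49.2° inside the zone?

No

Band width going east from +142.5° to -101.7°: ((-101.7 − 142.5) mod 360) = 115.8°.
Offset of -49.2° east of the west edge: ((-49.2 − 142.5) mod 360) = 168.3°.
168.3° > 115.8° ⇒ outside.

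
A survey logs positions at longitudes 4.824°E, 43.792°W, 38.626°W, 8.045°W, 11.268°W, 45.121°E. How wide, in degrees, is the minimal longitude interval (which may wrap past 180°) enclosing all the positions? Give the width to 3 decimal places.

Sort the longitudes: -43.792°, -38.626°, -11.268°, -8.045°, +4.824°, +45.121°.
Eastward gaps between consecutive values (wrapping around): 5.166°, 27.358°, 3.223°, 12.869°, 40.297°, 271.087°.
Largest gap = 271.087° ⇒ minimal covering band is its complement: 360° − 271.087° = 88.913°.
Band runs from -43.792° eastward to +45.121°.

88.913°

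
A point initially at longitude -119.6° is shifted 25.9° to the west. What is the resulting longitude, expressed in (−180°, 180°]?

-145.5°

Start at -119.6°; shift −25.9° → -145.5°.
-145.5° already lies in (−180°, 180°].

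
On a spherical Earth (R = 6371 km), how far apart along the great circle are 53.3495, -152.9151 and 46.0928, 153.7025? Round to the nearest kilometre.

3827 km

Δλ = 153.7025 − -152.9151 = 306.6176°; wrapped into (−180°, 180°]: -53.3824°.
Δφ = 46.0928 − 53.3495 = -7.2567°.
a = sin²(Δφ/2) + cos φ₁ · cos φ₂ · sin²(Δλ/2) = 0.087529.
c = 2·atan2(√a, √(1−a)) = 0.60070 rad → d = 6371·c ≈ 3827.04 km.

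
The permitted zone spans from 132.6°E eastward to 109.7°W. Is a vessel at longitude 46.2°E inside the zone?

No

Band width going east from +132.6° to -109.7°: ((-109.7 − 132.6) mod 360) = 117.7°.
Offset of +46.2° east of the west edge: ((46.2 − 132.6) mod 360) = 273.6°.
273.6° > 117.7° ⇒ outside.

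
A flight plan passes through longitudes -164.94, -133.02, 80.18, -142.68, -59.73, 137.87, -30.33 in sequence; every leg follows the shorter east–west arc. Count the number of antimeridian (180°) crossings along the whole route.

3

Leg 1: -164.94° → -133.02°, shortest Δλ = 31.92° (east) — does not cross 180°.
Leg 2: -133.02° → +80.18°, shortest Δλ = -146.8° (west) — crosses 180°.
Leg 3: +80.18° → -142.68°, shortest Δλ = 137.14° (east) — crosses 180°.
Leg 4: -142.68° → -59.73°, shortest Δλ = 82.95° (east) — does not cross 180°.
Leg 5: -59.73° → +137.87°, shortest Δλ = -162.4° (west) — crosses 180°.
Leg 6: +137.87° → -30.33°, shortest Δλ = -168.2° (west) — does not cross 180°.
Total crossings: 3.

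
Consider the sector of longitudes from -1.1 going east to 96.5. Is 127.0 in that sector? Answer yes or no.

Band width going east from -1.1° to +96.5°: ((96.5 − -1.1) mod 360) = 97.6°.
Offset of +127.0° east of the west edge: ((127.0 − -1.1) mod 360) = 128.1°.
128.1° > 97.6° ⇒ outside.

No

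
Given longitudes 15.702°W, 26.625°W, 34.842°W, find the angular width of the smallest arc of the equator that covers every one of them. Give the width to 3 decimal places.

19.140°

Sort the longitudes: -34.842°, -26.625°, -15.702°.
Eastward gaps between consecutive values (wrapping around): 8.217°, 10.923°, 340.860°.
Largest gap = 340.860° ⇒ minimal covering band is its complement: 360° − 340.860° = 19.140°.
Band runs from -34.842° eastward to -15.702°.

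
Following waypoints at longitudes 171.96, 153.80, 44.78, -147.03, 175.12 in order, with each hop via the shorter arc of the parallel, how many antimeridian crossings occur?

2

Leg 1: +171.96° → +153.80°, shortest Δλ = -18.16° (west) — does not cross 180°.
Leg 2: +153.80° → +44.78°, shortest Δλ = -109.02° (west) — does not cross 180°.
Leg 3: +44.78° → -147.03°, shortest Δλ = 168.19° (east) — crosses 180°.
Leg 4: -147.03° → +175.12°, shortest Δλ = -37.85° (west) — crosses 180°.
Total crossings: 2.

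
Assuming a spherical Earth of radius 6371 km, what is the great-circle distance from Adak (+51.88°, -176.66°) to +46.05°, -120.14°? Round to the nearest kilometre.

4071 km

Δλ = -120.14 − -176.66 = 56.52°.
Δφ = 46.05 − 51.88 = -5.83°.
a = sin²(Δφ/2) + cos φ₁ · cos φ₂ · sin²(Δλ/2) = 0.098631.
c = 2·atan2(√a, √(1−a)) = 0.63892 rad → d = 6371·c ≈ 4070.58 km.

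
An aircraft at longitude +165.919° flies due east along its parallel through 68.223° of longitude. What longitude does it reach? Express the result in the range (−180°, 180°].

Start at +165.919°; shift +68.223° → +234.142°.
+234.142° lies outside (−180°, 180°]; subtract 360° → -125.858°.

-125.858°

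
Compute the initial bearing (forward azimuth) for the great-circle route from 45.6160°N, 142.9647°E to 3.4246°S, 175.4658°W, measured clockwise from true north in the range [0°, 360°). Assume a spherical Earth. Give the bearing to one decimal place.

131.0°

Δλ = -175.4658 − 142.9647 = -318.4305°; wrapped into (−180°, 180°]: 41.5695°.
θ = atan2( sin Δλ · cos φ₂ , cos φ₁ · sin φ₂ − sin φ₁ · cos φ₂ · cos Δλ )
  = atan2(0.66234, -0.57551) = 130.987° → normalised to [0°, 360°): 130.987°.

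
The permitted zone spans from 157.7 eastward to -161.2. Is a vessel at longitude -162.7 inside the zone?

Band width going east from +157.7° to -161.2°: ((-161.2 − 157.7) mod 360) = 41.1°.
Offset of -162.7° east of the west edge: ((-162.7 − 157.7) mod 360) = 39.6°.
39.6° ≤ 41.1° ⇒ inside.

Yes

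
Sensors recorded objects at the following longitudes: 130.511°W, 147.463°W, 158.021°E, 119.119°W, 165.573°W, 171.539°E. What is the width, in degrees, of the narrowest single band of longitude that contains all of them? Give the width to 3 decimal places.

82.860°

Sort the longitudes: -165.573°, -147.463°, -130.511°, -119.119°, +158.021°, +171.539°.
Eastward gaps between consecutive values (wrapping around): 18.110°, 16.952°, 11.392°, 277.140°, 13.518°, 22.888°.
Largest gap = 277.140° ⇒ minimal covering band is its complement: 360° − 277.140° = 82.860°.
Band runs from +158.021° eastward to -119.119°, crossing the antimeridian.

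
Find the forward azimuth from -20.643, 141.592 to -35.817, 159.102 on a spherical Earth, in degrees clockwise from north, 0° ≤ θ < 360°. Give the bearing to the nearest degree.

138°

Δλ = 159.102 − 141.592 = 17.510°.
θ = atan2( sin Δλ · cos φ₂ , cos φ₁ · sin φ₂ − sin φ₁ · cos φ₂ · cos Δλ )
  = atan2(0.24397, -0.27500) = 138.421° → normalised to [0°, 360°): 138.421°.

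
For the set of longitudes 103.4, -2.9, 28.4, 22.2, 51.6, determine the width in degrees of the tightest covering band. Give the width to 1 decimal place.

106.3°

Sort the longitudes: -2.9°, +22.2°, +28.4°, +51.6°, +103.4°.
Eastward gaps between consecutive values (wrapping around): 25.1°, 6.2°, 23.2°, 51.8°, 253.7°.
Largest gap = 253.7° ⇒ minimal covering band is its complement: 360° − 253.7° = 106.3°.
Band runs from -2.9° eastward to +103.4°.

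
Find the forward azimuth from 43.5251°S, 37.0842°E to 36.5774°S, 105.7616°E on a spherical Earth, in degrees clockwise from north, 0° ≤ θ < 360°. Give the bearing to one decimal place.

Δλ = 105.7616 − 37.0842 = 68.6774°.
θ = atan2( sin Δλ · cos φ₂ , cos φ₁ · sin φ₂ − sin φ₁ · cos φ₂ · cos Δλ )
  = atan2(0.74808, -0.23098) = 107.159° → normalised to [0°, 360°): 107.159°.

107.2°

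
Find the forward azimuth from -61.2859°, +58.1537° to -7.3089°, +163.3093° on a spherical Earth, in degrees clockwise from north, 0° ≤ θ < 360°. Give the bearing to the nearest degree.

Δλ = 163.3093 − 58.1537 = 105.1556°.
θ = atan2( sin Δλ · cos φ₂ , cos φ₁ · sin φ₂ − sin φ₁ · cos φ₂ · cos Δλ )
  = atan2(0.95738, -0.28855) = 106.773° → normalised to [0°, 360°): 106.773°.

107°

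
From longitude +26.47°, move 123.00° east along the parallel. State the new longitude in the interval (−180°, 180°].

Start at +26.47°; shift +123.00° → +149.47°.
+149.47° already lies in (−180°, 180°].

+149.47°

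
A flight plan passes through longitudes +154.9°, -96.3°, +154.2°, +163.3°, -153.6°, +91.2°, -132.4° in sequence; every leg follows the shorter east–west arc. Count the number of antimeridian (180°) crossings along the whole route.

Leg 1: +154.9° → -96.3°, shortest Δλ = 108.8° (east) — crosses 180°.
Leg 2: -96.3° → +154.2°, shortest Δλ = -109.5° (west) — crosses 180°.
Leg 3: +154.2° → +163.3°, shortest Δλ = 9.1° (east) — does not cross 180°.
Leg 4: +163.3° → -153.6°, shortest Δλ = 43.1° (east) — crosses 180°.
Leg 5: -153.6° → +91.2°, shortest Δλ = -115.2° (west) — crosses 180°.
Leg 6: +91.2° → -132.4°, shortest Δλ = 136.4° (east) — crosses 180°.
Total crossings: 5.

5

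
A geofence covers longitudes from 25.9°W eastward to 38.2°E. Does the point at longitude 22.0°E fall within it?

Band width going east from -25.9° to +38.2°: ((38.2 − -25.9) mod 360) = 64.1°.
Offset of +22.0° east of the west edge: ((22.0 − -25.9) mod 360) = 47.9°.
47.9° ≤ 64.1° ⇒ inside.

Yes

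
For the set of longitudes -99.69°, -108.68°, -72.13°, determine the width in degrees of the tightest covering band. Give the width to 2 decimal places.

36.55°

Sort the longitudes: -108.68°, -99.69°, -72.13°.
Eastward gaps between consecutive values (wrapping around): 8.99°, 27.56°, 323.45°.
Largest gap = 323.45° ⇒ minimal covering band is its complement: 360° − 323.45° = 36.55°.
Band runs from -108.68° eastward to -72.13°.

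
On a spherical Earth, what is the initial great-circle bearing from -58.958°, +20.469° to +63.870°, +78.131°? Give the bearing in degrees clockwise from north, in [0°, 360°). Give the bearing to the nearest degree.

Δλ = 78.131 − 20.469 = 57.662°.
θ = atan2( sin Δλ · cos φ₂ , cos φ₁ · sin φ₂ − sin φ₁ · cos φ₂ · cos Δλ )
  = atan2(0.37211, 0.66481) = 29.237° → normalised to [0°, 360°): 29.237°.

29°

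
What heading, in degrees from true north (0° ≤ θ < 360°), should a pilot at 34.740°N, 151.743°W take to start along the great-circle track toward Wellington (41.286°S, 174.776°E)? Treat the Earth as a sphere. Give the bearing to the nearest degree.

205°

Δλ = 174.776 − -151.743 = 326.519°; wrapped into (−180°, 180°]: -33.481°.
θ = atan2( sin Δλ · cos φ₂ , cos φ₁ · sin φ₂ − sin φ₁ · cos φ₂ · cos Δλ )
  = atan2(-0.41453, -0.89935) = -155.254° → normalised to [0°, 360°): 204.746°.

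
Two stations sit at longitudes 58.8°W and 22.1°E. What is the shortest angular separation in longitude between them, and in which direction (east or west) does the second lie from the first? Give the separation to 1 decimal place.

Raw difference: 22.1 − -58.8 = 80.9°.
Normalise into (−180°, 180°]: 80.9° stays 80.9°.
Positive ⇒ the second point lies to the east; separation 80.9°.

80.9° east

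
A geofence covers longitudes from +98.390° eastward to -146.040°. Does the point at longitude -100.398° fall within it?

Band width going east from +98.390° to -146.040°: ((-146.040 − 98.390) mod 360) = 115.570°.
Offset of -100.398° east of the west edge: ((-100.398 − 98.390) mod 360) = 161.212°.
161.212° > 115.570° ⇒ outside.

No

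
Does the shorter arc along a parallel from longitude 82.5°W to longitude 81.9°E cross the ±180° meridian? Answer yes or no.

Signed shortest Δλ = ((81.9 − -82.5 + 180) mod 360) − 180 = 164.4°.
Going east by 164.4° from -82.5° reaches +81.9° without touching 180°.

No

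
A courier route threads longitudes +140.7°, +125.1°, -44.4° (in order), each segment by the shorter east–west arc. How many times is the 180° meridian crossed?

Leg 1: +140.7° → +125.1°, shortest Δλ = -15.6° (west) — does not cross 180°.
Leg 2: +125.1° → -44.4°, shortest Δλ = -169.5° (west) — does not cross 180°.
Total crossings: 0.

0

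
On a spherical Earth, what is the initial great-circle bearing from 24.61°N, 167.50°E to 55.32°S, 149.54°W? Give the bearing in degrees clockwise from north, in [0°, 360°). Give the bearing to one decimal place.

157.2°

Δλ = -149.54 − 167.50 = -317.04°; wrapped into (−180°, 180°]: 42.96°.
θ = atan2( sin Δλ · cos φ₂ , cos φ₁ · sin φ₂ − sin φ₁ · cos φ₂ · cos Δλ )
  = atan2(0.38776, -0.92105) = 157.169° → normalised to [0°, 360°): 157.169°.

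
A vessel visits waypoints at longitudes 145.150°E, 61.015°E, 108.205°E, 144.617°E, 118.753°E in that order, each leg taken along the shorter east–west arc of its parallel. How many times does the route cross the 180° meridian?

0

Leg 1: +145.150° → +61.015°, shortest Δλ = -84.135° (west) — does not cross 180°.
Leg 2: +61.015° → +108.205°, shortest Δλ = 47.19° (east) — does not cross 180°.
Leg 3: +108.205° → +144.617°, shortest Δλ = 36.412° (east) — does not cross 180°.
Leg 4: +144.617° → +118.753°, shortest Δλ = -25.864° (west) — does not cross 180°.
Total crossings: 0.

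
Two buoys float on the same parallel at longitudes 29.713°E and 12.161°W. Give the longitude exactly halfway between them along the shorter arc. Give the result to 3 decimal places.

Signed shortest Δλ from +29.713° to -12.161° is -41.874°.
Midpoint longitude = +29.713° + (-41.874°)/2 = +29.713° − 20.937° = +8.776°.

8.776°E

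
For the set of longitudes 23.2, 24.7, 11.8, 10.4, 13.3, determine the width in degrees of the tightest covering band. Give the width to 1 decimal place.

Sort the longitudes: +10.4°, +11.8°, +13.3°, +23.2°, +24.7°.
Eastward gaps between consecutive values (wrapping around): 1.4°, 1.5°, 9.9°, 1.5°, 345.7°.
Largest gap = 345.7° ⇒ minimal covering band is its complement: 360° − 345.7° = 14.3°.
Band runs from +10.4° eastward to +24.7°.

14.3°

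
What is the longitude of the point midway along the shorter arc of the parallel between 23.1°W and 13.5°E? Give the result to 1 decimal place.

Signed shortest Δλ from -23.1° to +13.5° is +36.6°.
Midpoint longitude = -23.1° + (+36.6°)/2 = -23.1° + 18.3° = -4.8°.

4.8°W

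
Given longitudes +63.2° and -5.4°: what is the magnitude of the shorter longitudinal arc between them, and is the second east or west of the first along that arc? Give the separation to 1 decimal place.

68.6° west

Raw difference: -5.4 − 63.2 = -68.6°.
Normalise into (−180°, 180°]: -68.6° stays -68.6°.
Negative ⇒ the second point lies to the west; separation 68.6°.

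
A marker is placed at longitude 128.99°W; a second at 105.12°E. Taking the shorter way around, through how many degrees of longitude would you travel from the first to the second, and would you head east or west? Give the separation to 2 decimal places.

Raw difference: 105.12 − -128.99 = 234.11°.
Normalise into (−180°, 180°]: 234.11° − 360° = -125.89°.
Negative ⇒ the second point lies to the west; separation 125.89°.

125.89° west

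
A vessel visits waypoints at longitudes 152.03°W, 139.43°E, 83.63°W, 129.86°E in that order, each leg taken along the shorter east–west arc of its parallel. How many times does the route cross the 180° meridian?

Leg 1: -152.03° → +139.43°, shortest Δλ = -68.54° (west) — crosses 180°.
Leg 2: +139.43° → -83.63°, shortest Δλ = 136.94° (east) — crosses 180°.
Leg 3: -83.63° → +129.86°, shortest Δλ = -146.51° (west) — crosses 180°.
Total crossings: 3.

3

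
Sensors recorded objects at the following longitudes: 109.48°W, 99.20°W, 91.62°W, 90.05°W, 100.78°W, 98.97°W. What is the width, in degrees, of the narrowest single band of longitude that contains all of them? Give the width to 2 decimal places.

19.43°

Sort the longitudes: -109.48°, -100.78°, -99.20°, -98.97°, -91.62°, -90.05°.
Eastward gaps between consecutive values (wrapping around): 8.70°, 1.58°, 0.23°, 7.35°, 1.57°, 340.57°.
Largest gap = 340.57° ⇒ minimal covering band is its complement: 360° − 340.57° = 19.43°.
Band runs from -109.48° eastward to -90.05°.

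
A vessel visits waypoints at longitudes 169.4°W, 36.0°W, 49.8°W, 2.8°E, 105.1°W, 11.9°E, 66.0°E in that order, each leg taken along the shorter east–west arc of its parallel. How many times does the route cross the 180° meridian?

0

Leg 1: -169.4° → -36.0°, shortest Δλ = 133.4° (east) — does not cross 180°.
Leg 2: -36.0° → -49.8°, shortest Δλ = -13.8° (west) — does not cross 180°.
Leg 3: -49.8° → +2.8°, shortest Δλ = 52.6° (east) — does not cross 180°.
Leg 4: +2.8° → -105.1°, shortest Δλ = -107.9° (west) — does not cross 180°.
Leg 5: -105.1° → +11.9°, shortest Δλ = 117.0° (east) — does not cross 180°.
Leg 6: +11.9° → +66.0°, shortest Δλ = 54.1° (east) — does not cross 180°.
Total crossings: 0.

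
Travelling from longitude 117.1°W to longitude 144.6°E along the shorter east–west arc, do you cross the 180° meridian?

Yes

Naïve |144.6 − -117.1| = 261.7° > 180°, so the shorter arc goes the other way round — across 180°.
Signed shortest Δλ = ((144.6 − -117.1 + 180) mod 360) − 180 = -98.3°.
Going west by 98.3° from -117.1° passes through 180° before reaching +144.6°.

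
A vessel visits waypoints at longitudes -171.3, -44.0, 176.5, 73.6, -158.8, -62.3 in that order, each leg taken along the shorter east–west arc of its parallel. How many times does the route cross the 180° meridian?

2

Leg 1: -171.3° → -44.0°, shortest Δλ = 127.3° (east) — does not cross 180°.
Leg 2: -44.0° → +176.5°, shortest Δλ = -139.5° (west) — crosses 180°.
Leg 3: +176.5° → +73.6°, shortest Δλ = -102.9° (west) — does not cross 180°.
Leg 4: +73.6° → -158.8°, shortest Δλ = 127.6° (east) — crosses 180°.
Leg 5: -158.8° → -62.3°, shortest Δλ = 96.5° (east) — does not cross 180°.
Total crossings: 2.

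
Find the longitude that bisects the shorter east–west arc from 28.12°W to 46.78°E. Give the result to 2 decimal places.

Signed shortest Δλ from -28.12° to +46.78° is +74.90°.
Midpoint longitude = -28.12° + (+74.90°)/2 = -28.12° + 37.45° = +9.33°.

9.33°E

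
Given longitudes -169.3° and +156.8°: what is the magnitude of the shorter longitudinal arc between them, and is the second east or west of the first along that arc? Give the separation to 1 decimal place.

Raw difference: 156.8 − -169.3 = 326.1°.
Normalise into (−180°, 180°]: 326.1° − 360° = -33.9°.
Negative ⇒ the second point lies to the west; separation 33.9°.

33.9° west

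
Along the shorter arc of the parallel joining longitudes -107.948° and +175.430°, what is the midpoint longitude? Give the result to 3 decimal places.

-146.259°

Signed shortest Δλ from -107.948° to +175.430° is -76.622°.
Midpoint longitude = -107.948° + (-76.622°)/2 = -107.948° − 38.311° = -146.259°.
(The naïve average (-107.948 + +175.430)/2 = 33.741° is on the wrong side of the globe.)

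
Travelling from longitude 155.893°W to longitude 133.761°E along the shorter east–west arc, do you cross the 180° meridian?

Naïve |133.761 − -155.893| = 289.654° > 180°, so the shorter arc goes the other way round — across 180°.
Signed shortest Δλ = ((133.761 − -155.893 + 180) mod 360) − 180 = -70.346°.
Going west by 70.346° from -155.893° passes through 180° before reaching +133.761°.

Yes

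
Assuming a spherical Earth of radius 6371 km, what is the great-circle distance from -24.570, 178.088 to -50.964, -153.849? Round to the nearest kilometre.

3788 km

Δλ = -153.849 − 178.088 = -331.937°; wrapped into (−180°, 180°]: 28.063°.
Δφ = -50.964 − -24.570 = -26.394°.
a = sin²(Δφ/2) + cos φ₁ · cos φ₂ · sin²(Δλ/2) = 0.085792.
c = 2·atan2(√a, √(1−a)) = 0.59452 rad → d = 6371·c ≈ 3787.69 km.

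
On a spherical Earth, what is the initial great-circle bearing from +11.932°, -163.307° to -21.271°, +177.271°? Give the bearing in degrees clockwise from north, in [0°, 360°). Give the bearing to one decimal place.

Δλ = 177.271 − -163.307 = 340.578°; wrapped into (−180°, 180°]: -19.422°.
θ = atan2( sin Δλ · cos φ₂ , cos φ₁ · sin φ₂ − sin φ₁ · cos φ₂ · cos Δλ )
  = atan2(-0.30987, -0.53664) = -149.997° → normalised to [0°, 360°): 210.003°.

210.0°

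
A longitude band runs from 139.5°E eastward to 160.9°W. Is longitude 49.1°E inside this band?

Band width going east from +139.5° to -160.9°: ((-160.9 − 139.5) mod 360) = 59.6°.
Offset of +49.1° east of the west edge: ((49.1 − 139.5) mod 360) = 269.6°.
269.6° > 59.6° ⇒ outside.

No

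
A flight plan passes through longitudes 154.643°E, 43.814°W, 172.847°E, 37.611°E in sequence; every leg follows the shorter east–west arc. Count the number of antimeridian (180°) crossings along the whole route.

Leg 1: +154.643° → -43.814°, shortest Δλ = 161.543° (east) — crosses 180°.
Leg 2: -43.814° → +172.847°, shortest Δλ = -143.339° (west) — crosses 180°.
Leg 3: +172.847° → +37.611°, shortest Δλ = -135.236° (west) — does not cross 180°.
Total crossings: 2.

2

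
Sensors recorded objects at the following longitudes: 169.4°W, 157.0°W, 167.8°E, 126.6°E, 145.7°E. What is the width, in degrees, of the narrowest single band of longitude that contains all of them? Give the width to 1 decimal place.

Sort the longitudes: -169.4°, -157.0°, +126.6°, +145.7°, +167.8°.
Eastward gaps between consecutive values (wrapping around): 12.4°, 283.6°, 19.1°, 22.1°, 22.8°.
Largest gap = 283.6° ⇒ minimal covering band is its complement: 360° − 283.6° = 76.4°.
Band runs from +126.6° eastward to -157.0°, crossing the antimeridian.

76.4°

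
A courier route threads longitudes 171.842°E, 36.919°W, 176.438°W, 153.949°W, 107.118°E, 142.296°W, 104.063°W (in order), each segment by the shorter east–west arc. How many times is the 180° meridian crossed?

Leg 1: +171.842° → -36.919°, shortest Δλ = 151.239° (east) — crosses 180°.
Leg 2: -36.919° → -176.438°, shortest Δλ = -139.519° (west) — does not cross 180°.
Leg 3: -176.438° → -153.949°, shortest Δλ = 22.489° (east) — does not cross 180°.
Leg 4: -153.949° → +107.118°, shortest Δλ = -98.933° (west) — crosses 180°.
Leg 5: +107.118° → -142.296°, shortest Δλ = 110.586° (east) — crosses 180°.
Leg 6: -142.296° → -104.063°, shortest Δλ = 38.233° (east) — does not cross 180°.
Total crossings: 3.

3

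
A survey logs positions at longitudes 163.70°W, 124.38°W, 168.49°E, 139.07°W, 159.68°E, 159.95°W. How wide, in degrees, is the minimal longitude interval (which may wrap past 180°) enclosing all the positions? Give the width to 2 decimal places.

75.94°

Sort the longitudes: -163.70°, -159.95°, -139.07°, -124.38°, +159.68°, +168.49°.
Eastward gaps between consecutive values (wrapping around): 3.75°, 20.88°, 14.69°, 284.06°, 8.81°, 27.81°.
Largest gap = 284.06° ⇒ minimal covering band is its complement: 360° − 284.06° = 75.94°.
Band runs from +159.68° eastward to -124.38°, crossing the antimeridian.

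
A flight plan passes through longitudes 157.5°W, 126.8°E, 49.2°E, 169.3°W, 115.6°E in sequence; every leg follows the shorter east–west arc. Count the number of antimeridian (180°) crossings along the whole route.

Leg 1: -157.5° → +126.8°, shortest Δλ = -75.7° (west) — crosses 180°.
Leg 2: +126.8° → +49.2°, shortest Δλ = -77.6° (west) — does not cross 180°.
Leg 3: +49.2° → -169.3°, shortest Δλ = 141.5° (east) — crosses 180°.
Leg 4: -169.3° → +115.6°, shortest Δλ = -75.1° (west) — crosses 180°.
Total crossings: 3.

3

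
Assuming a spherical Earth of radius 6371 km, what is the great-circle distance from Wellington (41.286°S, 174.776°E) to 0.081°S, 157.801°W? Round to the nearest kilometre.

5348 km

Δλ = -157.801 − 174.776 = -332.577°; wrapped into (−180°, 180°]: 27.423°.
Δφ = -0.081 − -41.286 = 41.205°.
a = sin²(Δφ/2) + cos φ₁ · cos φ₂ · sin²(Δλ/2) = 0.166040.
c = 2·atan2(√a, √(1−a)) = 0.83939 rad → d = 6371·c ≈ 5347.73 km.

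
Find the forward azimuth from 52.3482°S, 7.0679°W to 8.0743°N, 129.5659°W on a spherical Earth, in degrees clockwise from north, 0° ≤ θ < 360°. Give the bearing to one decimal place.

Δλ = -129.5659 − -7.0679 = -122.4980°.
θ = atan2( sin Δλ · cos φ₂ , cos φ₁ · sin φ₂ − sin φ₁ · cos φ₂ · cos Δλ )
  = atan2(-0.83505, -0.33536) = -111.881° → normalised to [0°, 360°): 248.119°.

248.1°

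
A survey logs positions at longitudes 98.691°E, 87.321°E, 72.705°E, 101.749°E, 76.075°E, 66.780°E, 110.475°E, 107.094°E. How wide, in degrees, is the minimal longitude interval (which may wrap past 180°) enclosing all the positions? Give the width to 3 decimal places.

Sort the longitudes: +66.780°, +72.705°, +76.075°, +87.321°, +98.691°, +101.749°, +107.094°, +110.475°.
Eastward gaps between consecutive values (wrapping around): 5.925°, 3.370°, 11.246°, 11.370°, 3.058°, 5.345°, 3.381°, 316.305°.
Largest gap = 316.305° ⇒ minimal covering band is its complement: 360° − 316.305° = 43.695°.
Band runs from +66.780° eastward to +110.475°.

43.695°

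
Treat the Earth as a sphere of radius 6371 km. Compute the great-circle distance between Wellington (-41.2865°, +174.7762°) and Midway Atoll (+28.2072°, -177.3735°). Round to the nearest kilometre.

Δλ = -177.3735 − 174.7762 = -352.1497°; wrapped into (−180°, 180°]: 7.8503°.
Δφ = 28.2072 − -41.2865 = 69.4937°.
a = sin²(Δφ/2) + cos φ₁ · cos φ₂ · sin²(Δλ/2) = 0.327948.
c = 2·atan2(√a, √(1−a)) = 1.21951 rad → d = 6371·c ≈ 7769.51 km.

7770 km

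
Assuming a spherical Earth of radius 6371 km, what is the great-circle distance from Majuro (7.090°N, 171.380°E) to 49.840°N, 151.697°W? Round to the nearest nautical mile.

3164 nmi

Δλ = -151.697 − 171.380 = -323.077°; wrapped into (−180°, 180°]: 36.923°.
Δφ = 49.840 − 7.090 = 42.750°.
a = sin²(Δφ/2) + cos φ₁ · cos φ₂ · sin²(Δλ/2) = 0.197016.
c = 2·atan2(√a, √(1−a)) = 0.91981 rad → d = 6371·c ≈ 5860.14 km ≈ 3164.22 nmi.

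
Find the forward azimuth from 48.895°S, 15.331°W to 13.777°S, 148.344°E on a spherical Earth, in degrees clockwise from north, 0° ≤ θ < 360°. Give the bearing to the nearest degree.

Δλ = 148.344 − -15.331 = 163.675°.
θ = atan2( sin Δλ · cos φ₂ , cos φ₁ · sin φ₂ − sin φ₁ · cos φ₂ · cos Δλ )
  = atan2(0.27300, -0.85889) = 162.367° → normalised to [0°, 360°): 162.367°.

162°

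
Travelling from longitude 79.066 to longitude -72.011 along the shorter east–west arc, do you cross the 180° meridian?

No

Signed shortest Δλ = ((-72.011 − 79.066 + 180) mod 360) − 180 = -151.077°.
Going west by 151.077° from +79.066° reaches -72.011° without touching 180°.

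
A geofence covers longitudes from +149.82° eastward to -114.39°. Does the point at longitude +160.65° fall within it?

Yes

Band width going east from +149.82° to -114.39°: ((-114.39 − 149.82) mod 360) = 95.79°.
Offset of +160.65° east of the west edge: ((160.65 − 149.82) mod 360) = 10.83°.
10.83° ≤ 95.79° ⇒ inside.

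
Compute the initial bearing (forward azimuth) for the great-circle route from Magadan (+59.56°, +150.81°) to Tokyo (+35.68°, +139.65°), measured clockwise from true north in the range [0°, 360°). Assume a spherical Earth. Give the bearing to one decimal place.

201.9°

Δλ = 139.65 − 150.81 = -11.16°.
θ = atan2( sin Δλ · cos φ₂ , cos φ₁ · sin φ₂ − sin φ₁ · cos φ₂ · cos Δλ )
  = atan2(-0.15722, -0.39158) = -158.125° → normalised to [0°, 360°): 201.875°.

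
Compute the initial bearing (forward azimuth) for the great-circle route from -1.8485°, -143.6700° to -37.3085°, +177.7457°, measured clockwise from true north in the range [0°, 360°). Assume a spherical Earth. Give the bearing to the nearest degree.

Δλ = 177.7457 − -143.6700 = 321.4157°; wrapped into (−180°, 180°]: -38.5843°.
θ = atan2( sin Δλ · cos φ₂ , cos φ₁ · sin φ₂ − sin φ₁ · cos φ₂ · cos Δλ )
  = atan2(-0.49605, -0.58574) = -139.739° → normalised to [0°, 360°): 220.261°.

220°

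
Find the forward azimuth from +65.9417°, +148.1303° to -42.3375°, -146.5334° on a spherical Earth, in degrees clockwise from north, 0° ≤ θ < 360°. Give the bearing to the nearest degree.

Δλ = -146.5334 − 148.1303 = -294.6637°; wrapped into (−180°, 180°]: 65.3363°.
θ = atan2( sin Δλ · cos φ₂ , cos φ₁ · sin φ₂ − sin φ₁ · cos φ₂ · cos Δλ )
  = atan2(0.67176, -0.55622) = 129.625° → normalised to [0°, 360°): 129.625°.

130°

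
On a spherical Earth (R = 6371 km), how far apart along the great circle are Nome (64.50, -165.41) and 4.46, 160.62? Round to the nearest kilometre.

Δλ = 160.62 − -165.41 = 326.03°; wrapped into (−180°, 180°]: -33.97°.
Δφ = 4.46 − 64.50 = -60.04°.
a = sin²(Δφ/2) + cos φ₁ · cos φ₂ · sin²(Δλ/2) = 0.286929.
c = 2·atan2(√a, √(1−a)) = 1.13057 rad → d = 6371·c ≈ 7202.87 km.

7203 km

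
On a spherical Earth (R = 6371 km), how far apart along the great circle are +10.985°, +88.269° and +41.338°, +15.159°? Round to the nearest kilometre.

Δλ = 15.159 − 88.269 = -73.110°.
Δφ = 41.338 − 10.985 = 30.353°.
a = sin²(Δφ/2) + cos φ₁ · cos φ₂ · sin²(Δλ/2) = 0.329998.
c = 2·atan2(√a, √(1−a)) = 1.22388 rad → d = 6371·c ≈ 7797.31 km.

7797 km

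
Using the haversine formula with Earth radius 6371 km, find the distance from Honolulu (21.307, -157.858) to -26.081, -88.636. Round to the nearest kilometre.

Δλ = -88.636 − -157.858 = 69.222°.
Δφ = -26.081 − 21.307 = -47.388°.
a = sin²(Δφ/2) + cos φ₁ · cos φ₂ · sin²(Δλ/2) = 0.431452.
c = 2·atan2(√a, √(1−a)) = 1.43327 rad → d = 6371·c ≈ 9131.35 km.

9131 km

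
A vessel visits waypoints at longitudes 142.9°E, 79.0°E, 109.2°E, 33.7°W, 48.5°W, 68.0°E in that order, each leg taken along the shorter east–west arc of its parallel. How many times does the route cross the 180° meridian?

Leg 1: +142.9° → +79.0°, shortest Δλ = -63.9° (west) — does not cross 180°.
Leg 2: +79.0° → +109.2°, shortest Δλ = 30.2° (east) — does not cross 180°.
Leg 3: +109.2° → -33.7°, shortest Δλ = -142.9° (west) — does not cross 180°.
Leg 4: -33.7° → -48.5°, shortest Δλ = -14.8° (west) — does not cross 180°.
Leg 5: -48.5° → +68.0°, shortest Δλ = 116.5° (east) — does not cross 180°.
Total crossings: 0.

0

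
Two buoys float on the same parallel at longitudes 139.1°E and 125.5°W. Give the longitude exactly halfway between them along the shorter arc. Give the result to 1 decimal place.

Signed shortest Δλ from +139.1° to -125.5° is +95.4°.
Midpoint longitude = +139.1° + (+95.4°)/2 = +139.1° + 47.7° = +186.8°.
Normalise into (−180°, 180°]: -173.2°.
(The naïve average (+139.1 + -125.5)/2 = 6.8° is on the wrong side of the globe.)

173.2°W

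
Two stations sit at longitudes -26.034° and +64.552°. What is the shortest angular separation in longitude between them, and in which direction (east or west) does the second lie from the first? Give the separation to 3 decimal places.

90.586° east

Raw difference: 64.552 − -26.034 = 90.586°.
Normalise into (−180°, 180°]: 90.586° stays 90.586°.
Positive ⇒ the second point lies to the east; separation 90.586°.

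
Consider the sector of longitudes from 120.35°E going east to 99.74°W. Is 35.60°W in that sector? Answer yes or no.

Band width going east from +120.35° to -99.74°: ((-99.74 − 120.35) mod 360) = 139.91°.
Offset of -35.60° east of the west edge: ((-35.60 − 120.35) mod 360) = 204.05°.
204.05° > 139.91° ⇒ outside.

No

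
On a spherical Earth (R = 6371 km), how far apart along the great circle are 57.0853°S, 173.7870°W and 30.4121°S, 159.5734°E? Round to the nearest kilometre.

3609 km

Δλ = 159.5734 − -173.7870 = 333.3604°; wrapped into (−180°, 180°]: -26.6396°.
Δφ = -30.4121 − -57.0853 = 26.6732°.
a = sin²(Δφ/2) + cos φ₁ · cos φ₂ · sin²(Δλ/2) = 0.078083.
c = 2·atan2(√a, √(1−a)) = 0.56641 rad → d = 6371·c ≈ 3608.58 km.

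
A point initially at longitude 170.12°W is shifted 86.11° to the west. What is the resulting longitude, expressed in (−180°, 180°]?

Start at -170.12°; shift −86.11° → -256.23°.
-256.23° lies outside (−180°, 180°]; add 360° → +103.77°.

103.77°E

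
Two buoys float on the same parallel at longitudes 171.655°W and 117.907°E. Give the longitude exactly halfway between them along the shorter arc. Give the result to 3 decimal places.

Signed shortest Δλ from -171.655° to +117.907° is -70.438°.
Midpoint longitude = -171.655° + (-70.438°)/2 = -171.655° − 35.219° = -206.874°.
Normalise into (−180°, 180°]: +153.126°.
(The naïve average (-171.655 + +117.907)/2 = -26.874° is on the wrong side of the globe.)

153.126°E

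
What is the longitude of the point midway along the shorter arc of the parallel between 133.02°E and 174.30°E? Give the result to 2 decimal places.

153.66°E

Signed shortest Δλ from +133.02° to +174.30° is +41.28°.
Midpoint longitude = +133.02° + (+41.28°)/2 = +133.02° + 20.64° = +153.66°.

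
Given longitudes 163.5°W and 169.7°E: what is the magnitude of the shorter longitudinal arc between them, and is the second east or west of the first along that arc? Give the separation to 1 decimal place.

26.8° west

Raw difference: 169.7 − -163.5 = 333.2°.
Normalise into (−180°, 180°]: 333.2° − 360° = -26.8°.
Negative ⇒ the second point lies to the west; separation 26.8°.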